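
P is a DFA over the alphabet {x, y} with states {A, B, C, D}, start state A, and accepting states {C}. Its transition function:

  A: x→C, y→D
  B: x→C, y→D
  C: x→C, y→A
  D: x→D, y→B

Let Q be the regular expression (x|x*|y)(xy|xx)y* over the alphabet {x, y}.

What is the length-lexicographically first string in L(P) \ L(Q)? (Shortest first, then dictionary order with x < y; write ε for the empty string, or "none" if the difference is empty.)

x

The string x is accepted by P but not by Q.
No shorter string lies in the difference, and x is the lexicographically first length-1 string in L(P) \ L(Q).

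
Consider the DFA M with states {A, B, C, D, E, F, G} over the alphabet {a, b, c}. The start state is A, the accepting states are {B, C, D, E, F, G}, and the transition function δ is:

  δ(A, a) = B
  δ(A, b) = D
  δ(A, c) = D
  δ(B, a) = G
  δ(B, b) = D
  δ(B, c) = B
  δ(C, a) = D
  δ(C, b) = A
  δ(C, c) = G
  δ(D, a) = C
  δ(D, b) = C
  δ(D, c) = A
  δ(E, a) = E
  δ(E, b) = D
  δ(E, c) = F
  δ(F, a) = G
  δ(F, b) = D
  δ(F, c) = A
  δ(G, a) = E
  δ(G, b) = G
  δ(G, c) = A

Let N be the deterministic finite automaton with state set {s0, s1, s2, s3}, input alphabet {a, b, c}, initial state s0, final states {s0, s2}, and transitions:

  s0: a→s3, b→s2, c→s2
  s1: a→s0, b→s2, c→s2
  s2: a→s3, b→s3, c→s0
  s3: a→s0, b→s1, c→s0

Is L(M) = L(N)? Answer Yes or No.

No

The string a is accepted by M but rejected by N.
So L(M) ≠ L(N).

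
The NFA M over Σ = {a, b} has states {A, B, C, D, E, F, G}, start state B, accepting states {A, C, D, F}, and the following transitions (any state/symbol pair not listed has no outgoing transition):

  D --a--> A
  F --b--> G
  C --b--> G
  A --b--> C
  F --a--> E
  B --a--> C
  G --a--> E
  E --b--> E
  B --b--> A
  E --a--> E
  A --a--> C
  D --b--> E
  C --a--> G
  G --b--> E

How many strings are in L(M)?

4

The useful subgraph on states {A, B, C} is acyclic, so L(M) is finite; the longest accepting path visits 3 useful states, giving maximum string length 2.
Counting accepting paths from B by length: 2 of length 1, 2 of length 2. Total 4.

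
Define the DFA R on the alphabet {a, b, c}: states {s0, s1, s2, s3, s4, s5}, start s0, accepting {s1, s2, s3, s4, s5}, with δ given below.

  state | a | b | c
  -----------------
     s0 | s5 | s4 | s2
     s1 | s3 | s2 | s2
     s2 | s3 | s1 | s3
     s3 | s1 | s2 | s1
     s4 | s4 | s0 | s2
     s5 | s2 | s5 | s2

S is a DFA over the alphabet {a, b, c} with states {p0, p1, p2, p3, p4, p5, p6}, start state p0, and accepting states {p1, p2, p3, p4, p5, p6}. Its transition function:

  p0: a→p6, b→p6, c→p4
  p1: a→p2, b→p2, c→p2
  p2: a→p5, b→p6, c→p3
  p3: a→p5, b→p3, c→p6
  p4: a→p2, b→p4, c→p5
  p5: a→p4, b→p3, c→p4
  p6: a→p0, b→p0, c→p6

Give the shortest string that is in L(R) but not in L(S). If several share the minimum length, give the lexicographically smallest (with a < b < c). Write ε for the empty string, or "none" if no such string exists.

aa

The string aa is accepted by R but not by S.
No shorter string lies in the difference, and aa is the lexicographically first length-2 string in L(R) \ L(S).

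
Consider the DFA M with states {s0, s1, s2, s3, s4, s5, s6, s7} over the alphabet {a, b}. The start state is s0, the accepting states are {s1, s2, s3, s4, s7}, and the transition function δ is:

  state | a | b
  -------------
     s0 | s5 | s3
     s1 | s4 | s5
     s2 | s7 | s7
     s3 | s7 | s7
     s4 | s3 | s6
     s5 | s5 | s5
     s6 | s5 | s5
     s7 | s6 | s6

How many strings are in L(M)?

3

The useful subgraph on states {s0, s3, s7} is acyclic, so L(M) is finite; the longest accepting path visits 3 useful states, giving maximum string length 2.
Counting accepting paths from s0 by length: 1 of length 1, 2 of length 2. Total 3.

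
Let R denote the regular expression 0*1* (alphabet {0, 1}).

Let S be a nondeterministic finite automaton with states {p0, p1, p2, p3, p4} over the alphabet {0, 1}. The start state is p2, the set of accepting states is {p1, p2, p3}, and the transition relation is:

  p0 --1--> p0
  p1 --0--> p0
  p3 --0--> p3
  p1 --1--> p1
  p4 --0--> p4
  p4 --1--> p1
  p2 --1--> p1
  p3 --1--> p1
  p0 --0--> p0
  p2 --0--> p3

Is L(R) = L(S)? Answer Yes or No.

Yes

Converting the expression R to a DFA (subset construction, then merging equivalent states) gives the minimal DFA with states {r0, r1, r2}, start state r0, accepting states {r0, r1} and transitions r0: 0→r0, 1→r1; r1: 0→r2, 1→r1; r2: 0→r2, 1→r2.
Exploring the product automaton R × S from the start pair (r0, p2), following both machines on each input symbol, reaches 4 state pairs: (r0, p2), (r0, p3), (r1, p1), (r2, p0).
R accepts in {r0, r1} and S accepts in {p1, p2, p3}. In every reachable pair the two components are either both accepting — (r0, p2), (r0, p3), (r1, p1) — or both non-accepting, so no string is accepted by exactly one of the machines: L(R) \ L(S) and L(S) \ L(R) are both empty.
Hence every string is accepted by R iff it is accepted by S, and the two languages coincide.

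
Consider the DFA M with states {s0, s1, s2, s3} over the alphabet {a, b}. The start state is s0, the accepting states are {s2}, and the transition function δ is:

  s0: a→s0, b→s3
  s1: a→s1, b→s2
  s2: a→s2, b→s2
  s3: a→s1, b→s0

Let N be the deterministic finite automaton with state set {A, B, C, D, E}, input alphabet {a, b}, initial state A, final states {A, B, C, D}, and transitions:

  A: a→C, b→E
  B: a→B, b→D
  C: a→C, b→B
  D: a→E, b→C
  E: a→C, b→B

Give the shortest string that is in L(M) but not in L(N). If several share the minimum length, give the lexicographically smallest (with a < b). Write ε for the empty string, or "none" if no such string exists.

ababa

The string ababa is accepted by M but not by N.
No shorter string lies in the difference, and ababa is the lexicographically first length-5 string in L(M) \ L(N).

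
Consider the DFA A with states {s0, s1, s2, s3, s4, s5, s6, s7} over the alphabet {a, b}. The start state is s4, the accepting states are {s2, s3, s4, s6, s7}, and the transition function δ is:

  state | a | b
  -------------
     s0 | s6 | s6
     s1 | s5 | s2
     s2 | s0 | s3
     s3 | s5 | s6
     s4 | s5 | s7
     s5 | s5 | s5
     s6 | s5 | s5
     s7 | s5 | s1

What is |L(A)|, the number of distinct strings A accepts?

7

The useful subgraph on states {s0, s1, s2, s3, s4, s6, s7} is acyclic, so L(A) is finite; the longest accepting path visits 6 useful states, giving maximum string length 5.
Counting accepting paths from s4 by length: 1 of length 0, 1 of length 1, 1 of length 3, 1 of length 4, 3 of length 5. Total 7.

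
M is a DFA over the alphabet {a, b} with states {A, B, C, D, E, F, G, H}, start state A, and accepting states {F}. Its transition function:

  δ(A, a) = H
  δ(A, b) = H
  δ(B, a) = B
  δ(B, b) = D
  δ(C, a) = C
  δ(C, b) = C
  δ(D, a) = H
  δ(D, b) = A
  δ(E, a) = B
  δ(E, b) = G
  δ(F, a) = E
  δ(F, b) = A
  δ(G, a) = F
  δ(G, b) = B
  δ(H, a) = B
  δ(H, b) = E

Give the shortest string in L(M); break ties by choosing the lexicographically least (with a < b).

A breadth-first search from A reaches an accepting state first via the path A → H → E → G → F on input abba.
No string of length < 4 is accepted (BFS exhausts all shorter strings without reaching an accepting state), and abba is the lexicographically least accepting string of length 4.

abba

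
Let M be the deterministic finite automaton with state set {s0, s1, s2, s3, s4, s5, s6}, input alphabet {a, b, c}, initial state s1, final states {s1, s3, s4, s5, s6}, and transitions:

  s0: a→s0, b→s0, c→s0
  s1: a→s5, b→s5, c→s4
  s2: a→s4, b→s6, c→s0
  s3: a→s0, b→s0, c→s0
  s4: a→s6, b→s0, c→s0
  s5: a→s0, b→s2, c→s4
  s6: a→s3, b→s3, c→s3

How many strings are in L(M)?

The useful subgraph on states {s1, s2, s3, s4, s5, s6} is acyclic, so L(M) is finite; the longest accepting path visits 6 useful states, giving maximum string length 5.
Counting accepting paths from s1 by length: 1 of length 0, 3 of length 1, 3 of length 2, 9 of length 3, 14 of length 4, 6 of length 5. Total 36.

36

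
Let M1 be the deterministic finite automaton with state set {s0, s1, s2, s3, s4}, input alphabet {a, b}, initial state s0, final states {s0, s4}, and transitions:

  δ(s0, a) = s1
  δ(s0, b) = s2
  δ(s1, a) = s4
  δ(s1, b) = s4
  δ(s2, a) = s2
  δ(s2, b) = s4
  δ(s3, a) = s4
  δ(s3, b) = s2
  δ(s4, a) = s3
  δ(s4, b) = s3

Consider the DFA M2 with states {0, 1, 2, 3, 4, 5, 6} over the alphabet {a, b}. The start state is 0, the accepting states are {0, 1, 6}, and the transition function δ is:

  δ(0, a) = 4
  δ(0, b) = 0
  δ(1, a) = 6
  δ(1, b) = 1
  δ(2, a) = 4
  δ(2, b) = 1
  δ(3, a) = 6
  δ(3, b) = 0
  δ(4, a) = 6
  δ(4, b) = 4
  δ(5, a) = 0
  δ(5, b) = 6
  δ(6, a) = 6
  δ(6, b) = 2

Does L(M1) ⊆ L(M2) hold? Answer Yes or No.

The string ab is in L(M1) but not in L(M2).
So L(M1) ⊄ L(M2).

No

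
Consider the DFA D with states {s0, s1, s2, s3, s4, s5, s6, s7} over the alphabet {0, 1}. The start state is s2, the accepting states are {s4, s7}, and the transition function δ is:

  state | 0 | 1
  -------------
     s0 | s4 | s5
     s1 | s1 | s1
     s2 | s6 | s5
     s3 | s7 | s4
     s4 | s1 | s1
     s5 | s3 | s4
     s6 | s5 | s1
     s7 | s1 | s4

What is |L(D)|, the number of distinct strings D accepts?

The useful subgraph on states {s2, s3, s4, s5, s6, s7} is acyclic, so L(D) is finite; the longest accepting path visits 6 useful states, giving maximum string length 5.
Counting accepting paths from s2 by length: 1 of length 2, 3 of length 3, 3 of length 4, 1 of length 5. Total 8.

8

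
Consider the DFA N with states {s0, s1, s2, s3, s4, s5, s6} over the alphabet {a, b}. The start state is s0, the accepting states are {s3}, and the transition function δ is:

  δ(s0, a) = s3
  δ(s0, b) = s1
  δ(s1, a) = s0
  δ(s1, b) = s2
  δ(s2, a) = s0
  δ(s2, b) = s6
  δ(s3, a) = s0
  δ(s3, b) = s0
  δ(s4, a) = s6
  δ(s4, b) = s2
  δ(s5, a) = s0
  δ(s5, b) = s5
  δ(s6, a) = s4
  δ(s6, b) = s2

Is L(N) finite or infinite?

State s0 is reachable from the start and can reach an accepting state, and it lies on the cycle s0 → s1 → s0.
Traversing that cycle any number of times yields accepted strings of unbounded length, so the language is infinite.

infinite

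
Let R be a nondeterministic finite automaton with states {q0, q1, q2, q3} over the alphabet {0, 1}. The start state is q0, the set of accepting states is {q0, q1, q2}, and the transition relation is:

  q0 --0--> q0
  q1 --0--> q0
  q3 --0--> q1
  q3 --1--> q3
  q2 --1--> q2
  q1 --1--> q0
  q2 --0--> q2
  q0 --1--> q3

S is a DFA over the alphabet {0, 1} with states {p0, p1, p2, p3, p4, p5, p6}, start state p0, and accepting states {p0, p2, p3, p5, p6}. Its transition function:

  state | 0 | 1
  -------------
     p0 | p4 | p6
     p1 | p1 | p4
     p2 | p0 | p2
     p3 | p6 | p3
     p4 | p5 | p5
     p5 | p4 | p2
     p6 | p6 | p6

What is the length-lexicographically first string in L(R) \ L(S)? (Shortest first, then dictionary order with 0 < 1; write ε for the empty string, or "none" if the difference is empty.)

0

The string 0 is accepted by R but not by S.
No shorter string lies in the difference, and 0 is the lexicographically first length-1 string in L(R) \ L(S).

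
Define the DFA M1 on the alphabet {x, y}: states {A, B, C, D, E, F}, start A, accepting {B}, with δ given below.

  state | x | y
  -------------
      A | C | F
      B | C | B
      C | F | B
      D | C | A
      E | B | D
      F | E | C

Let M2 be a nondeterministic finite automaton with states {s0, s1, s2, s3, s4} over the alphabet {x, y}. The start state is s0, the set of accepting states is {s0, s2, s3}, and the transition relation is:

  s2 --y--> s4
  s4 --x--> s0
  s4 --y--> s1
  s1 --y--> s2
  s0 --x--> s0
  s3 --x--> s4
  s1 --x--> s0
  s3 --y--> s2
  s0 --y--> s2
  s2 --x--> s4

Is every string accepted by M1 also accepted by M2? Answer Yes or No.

The string xyy is in L(M1) but not in L(M2).
So L(M1) ⊄ L(M2).

No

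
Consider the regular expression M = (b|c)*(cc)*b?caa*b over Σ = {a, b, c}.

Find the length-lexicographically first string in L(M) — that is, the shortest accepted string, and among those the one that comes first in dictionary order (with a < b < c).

By inspection of the expression, no string of length less than 3 matches, and cab is the lexicographically first match of length 3.

cab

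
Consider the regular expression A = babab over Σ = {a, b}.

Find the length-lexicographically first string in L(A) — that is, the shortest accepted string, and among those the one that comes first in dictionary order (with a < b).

babab

By inspection of the expression, no string of length less than 5 matches, and babab is the lexicographically first match of length 5.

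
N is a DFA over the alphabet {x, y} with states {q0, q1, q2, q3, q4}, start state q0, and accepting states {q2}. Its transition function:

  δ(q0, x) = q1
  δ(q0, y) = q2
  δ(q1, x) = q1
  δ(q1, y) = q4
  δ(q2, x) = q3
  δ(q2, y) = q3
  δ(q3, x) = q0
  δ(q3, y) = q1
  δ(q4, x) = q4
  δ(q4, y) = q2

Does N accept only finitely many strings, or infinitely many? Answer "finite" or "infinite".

infinite

State q1 is reachable from the start and can reach an accepting state, and it lies on the cycle q1 → q1.
Traversing that cycle any number of times yields accepted strings of unbounded length, so the language is infinite.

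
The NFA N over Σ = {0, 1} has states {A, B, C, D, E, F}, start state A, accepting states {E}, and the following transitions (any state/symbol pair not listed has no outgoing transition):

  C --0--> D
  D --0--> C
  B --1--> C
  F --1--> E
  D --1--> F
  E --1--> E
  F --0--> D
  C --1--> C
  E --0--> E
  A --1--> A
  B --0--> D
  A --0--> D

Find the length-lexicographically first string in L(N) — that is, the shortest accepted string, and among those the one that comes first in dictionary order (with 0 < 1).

011

A breadth-first search from A reaches an accepting state first via the path A → D → F → E on input 011.
No string of length < 3 is accepted (BFS exhausts all shorter strings without reaching an accepting state), and 011 is the lexicographically least accepting string of length 3.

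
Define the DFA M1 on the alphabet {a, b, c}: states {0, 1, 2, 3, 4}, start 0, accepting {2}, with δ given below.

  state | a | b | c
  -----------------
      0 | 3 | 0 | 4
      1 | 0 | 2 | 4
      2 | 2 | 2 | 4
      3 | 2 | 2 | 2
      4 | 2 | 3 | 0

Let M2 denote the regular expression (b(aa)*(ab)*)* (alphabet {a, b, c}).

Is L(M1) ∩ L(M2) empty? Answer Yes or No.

The string baa is accepted by both M1 and M2.
Hence L(M1) ∩ L(M2) ≠ ∅.

No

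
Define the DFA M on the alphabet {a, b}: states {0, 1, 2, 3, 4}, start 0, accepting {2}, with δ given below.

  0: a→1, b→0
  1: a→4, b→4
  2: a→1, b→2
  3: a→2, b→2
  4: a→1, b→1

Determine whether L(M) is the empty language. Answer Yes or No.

The states reachable from the start state are {0, 1, 4}.
None of the accepting states {2} is reachable, so no string is accepted and L(M) = ∅.

Yes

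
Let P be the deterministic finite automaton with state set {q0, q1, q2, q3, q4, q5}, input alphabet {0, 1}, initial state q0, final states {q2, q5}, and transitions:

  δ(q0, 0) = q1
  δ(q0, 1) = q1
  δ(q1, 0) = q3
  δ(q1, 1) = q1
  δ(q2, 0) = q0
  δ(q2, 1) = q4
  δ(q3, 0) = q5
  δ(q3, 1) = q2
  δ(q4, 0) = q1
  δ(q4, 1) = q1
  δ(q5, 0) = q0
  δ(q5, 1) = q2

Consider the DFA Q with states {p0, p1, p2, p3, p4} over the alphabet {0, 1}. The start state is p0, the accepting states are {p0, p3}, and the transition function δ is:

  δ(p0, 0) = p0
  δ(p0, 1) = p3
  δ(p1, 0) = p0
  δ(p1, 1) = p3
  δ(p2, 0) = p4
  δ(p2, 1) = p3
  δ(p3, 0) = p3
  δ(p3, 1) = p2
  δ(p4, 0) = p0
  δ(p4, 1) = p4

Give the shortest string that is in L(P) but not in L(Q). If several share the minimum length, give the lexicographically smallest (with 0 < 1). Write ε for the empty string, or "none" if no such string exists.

101

The string 101 is accepted by P but not by Q.
No shorter string lies in the difference, and 101 is the lexicographically first length-3 string in L(P) \ L(Q).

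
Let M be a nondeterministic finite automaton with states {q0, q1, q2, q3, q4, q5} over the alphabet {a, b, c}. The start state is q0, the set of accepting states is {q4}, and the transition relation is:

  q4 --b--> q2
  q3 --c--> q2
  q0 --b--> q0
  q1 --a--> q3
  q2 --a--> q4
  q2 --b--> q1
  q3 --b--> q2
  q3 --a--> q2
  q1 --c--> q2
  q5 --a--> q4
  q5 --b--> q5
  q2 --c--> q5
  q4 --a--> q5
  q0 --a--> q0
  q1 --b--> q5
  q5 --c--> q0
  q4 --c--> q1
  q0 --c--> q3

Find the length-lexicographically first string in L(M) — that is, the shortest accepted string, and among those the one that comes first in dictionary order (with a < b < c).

A breadth-first search from q0 reaches an accepting state first via the path q0 → q3 → q2 → q4 on input caa.
No string of length < 3 is accepted (BFS exhausts all shorter strings without reaching an accepting state), and caa is the lexicographically least accepting string of length 3.

caa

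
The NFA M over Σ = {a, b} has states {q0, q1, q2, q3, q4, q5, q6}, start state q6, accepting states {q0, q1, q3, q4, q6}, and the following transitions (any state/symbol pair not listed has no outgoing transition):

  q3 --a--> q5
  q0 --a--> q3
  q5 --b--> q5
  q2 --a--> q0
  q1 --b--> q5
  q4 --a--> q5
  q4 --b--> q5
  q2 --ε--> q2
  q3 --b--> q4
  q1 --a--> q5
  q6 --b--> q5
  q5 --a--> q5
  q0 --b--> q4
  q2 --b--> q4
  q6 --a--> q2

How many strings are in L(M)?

6

The useful subgraph on states {q0, q2, q3, q4, q6} is acyclic, so L(M) is finite; the longest accepting path visits 5 useful states, giving maximum string length 4.
Counting accepting paths from q6 by length: 1 of length 0, 2 of length 2, 2 of length 3, 1 of length 4. Total 6.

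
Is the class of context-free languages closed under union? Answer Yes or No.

Yes

Take grammars for L₁ and L₂ with disjoint nonterminals and start symbols S₁, S₂; the grammar with a new start symbol and productions S → S₁ | S₂ generates L₁ ∪ L₂.
So the context-free languages are closed under union.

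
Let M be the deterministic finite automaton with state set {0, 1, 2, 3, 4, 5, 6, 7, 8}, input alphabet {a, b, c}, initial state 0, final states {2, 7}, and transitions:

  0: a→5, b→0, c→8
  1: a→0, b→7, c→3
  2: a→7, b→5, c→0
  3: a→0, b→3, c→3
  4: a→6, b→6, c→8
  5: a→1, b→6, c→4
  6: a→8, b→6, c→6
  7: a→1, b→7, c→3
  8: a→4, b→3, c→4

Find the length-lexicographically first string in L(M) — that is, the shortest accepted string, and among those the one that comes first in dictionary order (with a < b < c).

A breadth-first search from 0 reaches an accepting state first via the path 0 → 5 → 1 → 7 on input aab.
No string of length < 3 is accepted (BFS exhausts all shorter strings without reaching an accepting state), and aab is the lexicographically least accepting string of length 3.

aab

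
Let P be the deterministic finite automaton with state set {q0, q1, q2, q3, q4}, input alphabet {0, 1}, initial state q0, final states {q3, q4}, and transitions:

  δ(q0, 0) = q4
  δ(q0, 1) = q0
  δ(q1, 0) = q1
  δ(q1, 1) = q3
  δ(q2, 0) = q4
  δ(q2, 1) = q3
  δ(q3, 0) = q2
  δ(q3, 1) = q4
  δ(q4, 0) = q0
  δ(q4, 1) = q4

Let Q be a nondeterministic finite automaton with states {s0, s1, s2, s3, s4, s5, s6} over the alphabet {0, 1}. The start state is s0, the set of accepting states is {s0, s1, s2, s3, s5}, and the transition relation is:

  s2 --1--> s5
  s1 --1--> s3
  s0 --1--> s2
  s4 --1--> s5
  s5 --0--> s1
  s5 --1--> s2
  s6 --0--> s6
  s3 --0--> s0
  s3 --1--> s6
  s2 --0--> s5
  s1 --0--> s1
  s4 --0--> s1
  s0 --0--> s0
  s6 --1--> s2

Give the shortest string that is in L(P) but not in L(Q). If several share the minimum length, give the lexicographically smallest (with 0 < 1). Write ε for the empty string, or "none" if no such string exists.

The string 11011 is accepted by P but not by Q.
No shorter string lies in the difference, and 11011 is the lexicographically first length-5 string in L(P) \ L(Q).

11011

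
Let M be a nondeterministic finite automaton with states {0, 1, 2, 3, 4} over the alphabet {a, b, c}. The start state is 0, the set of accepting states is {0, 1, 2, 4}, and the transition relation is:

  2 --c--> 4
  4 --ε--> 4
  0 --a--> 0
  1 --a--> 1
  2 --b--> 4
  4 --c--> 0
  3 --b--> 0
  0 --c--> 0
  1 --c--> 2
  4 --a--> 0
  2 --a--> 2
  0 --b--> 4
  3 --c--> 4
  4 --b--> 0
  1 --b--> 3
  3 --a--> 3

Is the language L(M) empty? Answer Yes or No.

No

The empty string ε is accepted: the run 0 ends in the accepting state 0.
Since at least one string is accepted, L(M) is not empty.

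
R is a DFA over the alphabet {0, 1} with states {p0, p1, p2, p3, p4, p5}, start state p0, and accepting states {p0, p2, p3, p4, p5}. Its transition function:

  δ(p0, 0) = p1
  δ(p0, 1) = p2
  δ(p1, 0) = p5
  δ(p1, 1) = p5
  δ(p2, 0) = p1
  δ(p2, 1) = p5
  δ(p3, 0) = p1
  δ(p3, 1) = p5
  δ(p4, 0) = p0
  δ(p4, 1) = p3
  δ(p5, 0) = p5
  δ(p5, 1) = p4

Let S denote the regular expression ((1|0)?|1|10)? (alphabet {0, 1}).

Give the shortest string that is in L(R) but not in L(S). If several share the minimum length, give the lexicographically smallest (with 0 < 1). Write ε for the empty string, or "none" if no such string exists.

The string 00 is accepted by R but not by S.
No shorter string lies in the difference, and 00 is the lexicographically first length-2 string in L(R) \ L(S).

00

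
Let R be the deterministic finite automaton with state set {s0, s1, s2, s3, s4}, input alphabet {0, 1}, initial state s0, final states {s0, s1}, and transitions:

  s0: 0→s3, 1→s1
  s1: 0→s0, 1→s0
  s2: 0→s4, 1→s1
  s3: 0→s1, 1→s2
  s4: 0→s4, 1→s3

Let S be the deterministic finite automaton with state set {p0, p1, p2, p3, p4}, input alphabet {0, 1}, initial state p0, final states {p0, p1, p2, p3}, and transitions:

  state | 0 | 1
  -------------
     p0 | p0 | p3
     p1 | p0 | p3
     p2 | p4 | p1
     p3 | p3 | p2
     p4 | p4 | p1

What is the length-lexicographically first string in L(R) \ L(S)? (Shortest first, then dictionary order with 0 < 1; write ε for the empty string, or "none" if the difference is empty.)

The string 0110 is accepted by R but not by S.
No shorter string lies in the difference, and 0110 is the lexicographically first length-4 string in L(R) \ L(S).

0110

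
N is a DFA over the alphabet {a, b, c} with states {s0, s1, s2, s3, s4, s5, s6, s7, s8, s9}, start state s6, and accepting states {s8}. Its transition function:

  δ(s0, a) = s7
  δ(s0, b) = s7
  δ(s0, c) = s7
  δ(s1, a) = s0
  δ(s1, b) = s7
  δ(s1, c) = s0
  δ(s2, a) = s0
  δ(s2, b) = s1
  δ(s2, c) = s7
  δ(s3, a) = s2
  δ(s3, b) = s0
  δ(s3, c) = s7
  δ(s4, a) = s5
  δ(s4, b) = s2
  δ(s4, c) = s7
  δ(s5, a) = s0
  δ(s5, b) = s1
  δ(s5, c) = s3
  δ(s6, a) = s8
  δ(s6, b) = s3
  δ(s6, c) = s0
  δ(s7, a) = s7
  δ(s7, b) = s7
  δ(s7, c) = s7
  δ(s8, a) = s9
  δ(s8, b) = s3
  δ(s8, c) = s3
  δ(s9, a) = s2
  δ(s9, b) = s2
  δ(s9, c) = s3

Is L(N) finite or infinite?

finite

The useful states (reachable from s6 and able to reach an accepting state) are {s6, s8}.
Restricted to these states the transition graph has no cycle, so every accepting path has bounded length and L is finite.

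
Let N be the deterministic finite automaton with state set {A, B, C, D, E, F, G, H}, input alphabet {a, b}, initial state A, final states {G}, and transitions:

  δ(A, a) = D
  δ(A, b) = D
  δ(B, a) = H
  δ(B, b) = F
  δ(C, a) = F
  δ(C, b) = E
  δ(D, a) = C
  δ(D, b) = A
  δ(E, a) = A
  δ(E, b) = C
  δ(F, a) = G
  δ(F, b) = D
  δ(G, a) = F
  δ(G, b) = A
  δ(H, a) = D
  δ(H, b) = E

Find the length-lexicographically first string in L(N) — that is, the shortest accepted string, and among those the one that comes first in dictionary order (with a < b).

aaaa

A breadth-first search from A reaches an accepting state first via the path A → D → C → F → G on input aaaa.
No string of length < 4 is accepted (BFS exhausts all shorter strings without reaching an accepting state), and aaaa is the lexicographically least accepting string of length 4.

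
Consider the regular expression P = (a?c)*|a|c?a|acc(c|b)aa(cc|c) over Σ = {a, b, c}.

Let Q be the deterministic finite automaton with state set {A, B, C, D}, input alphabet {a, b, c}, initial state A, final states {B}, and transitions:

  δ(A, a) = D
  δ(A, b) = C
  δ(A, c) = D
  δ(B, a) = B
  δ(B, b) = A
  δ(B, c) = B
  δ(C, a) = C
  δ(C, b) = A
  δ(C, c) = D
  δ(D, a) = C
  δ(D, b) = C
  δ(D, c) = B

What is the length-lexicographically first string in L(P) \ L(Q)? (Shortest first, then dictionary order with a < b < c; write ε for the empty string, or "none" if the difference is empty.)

The empty string ε is accepted by P but not by Q.
Since ε is the unique shortest string, it is the required witness.

ε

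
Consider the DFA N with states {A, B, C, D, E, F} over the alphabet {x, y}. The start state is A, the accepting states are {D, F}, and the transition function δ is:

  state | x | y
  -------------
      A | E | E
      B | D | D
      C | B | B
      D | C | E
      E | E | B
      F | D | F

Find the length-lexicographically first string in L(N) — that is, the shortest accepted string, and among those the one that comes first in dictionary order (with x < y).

xyx

A breadth-first search from A reaches an accepting state first via the path A → E → B → D on input xyx.
No string of length < 3 is accepted (BFS exhausts all shorter strings without reaching an accepting state), and xyx is the lexicographically least accepting string of length 3.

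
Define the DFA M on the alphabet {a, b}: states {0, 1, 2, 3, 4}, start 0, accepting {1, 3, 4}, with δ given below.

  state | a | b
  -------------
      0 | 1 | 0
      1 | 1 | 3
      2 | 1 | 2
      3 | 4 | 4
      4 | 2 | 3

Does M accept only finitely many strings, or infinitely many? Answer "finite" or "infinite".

infinite

State 0 is reachable from the start and can reach an accepting state, and it lies on the cycle 0 → 0.
Traversing that cycle any number of times yields accepted strings of unbounded length, so the language is infinite.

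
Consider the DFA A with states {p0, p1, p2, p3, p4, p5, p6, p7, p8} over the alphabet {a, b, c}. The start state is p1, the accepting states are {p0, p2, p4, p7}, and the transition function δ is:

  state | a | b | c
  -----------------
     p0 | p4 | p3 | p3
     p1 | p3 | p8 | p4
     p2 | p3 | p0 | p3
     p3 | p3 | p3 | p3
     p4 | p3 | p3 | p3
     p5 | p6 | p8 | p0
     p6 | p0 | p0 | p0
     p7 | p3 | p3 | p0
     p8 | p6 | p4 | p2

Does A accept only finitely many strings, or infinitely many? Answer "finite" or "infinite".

The useful states (reachable from p1 and able to reach an accepting state) are {p0, p1, p2, p4, p6, p8}.
Restricted to these states the transition graph has no cycle, so every accepting path has bounded length and L is finite.

finite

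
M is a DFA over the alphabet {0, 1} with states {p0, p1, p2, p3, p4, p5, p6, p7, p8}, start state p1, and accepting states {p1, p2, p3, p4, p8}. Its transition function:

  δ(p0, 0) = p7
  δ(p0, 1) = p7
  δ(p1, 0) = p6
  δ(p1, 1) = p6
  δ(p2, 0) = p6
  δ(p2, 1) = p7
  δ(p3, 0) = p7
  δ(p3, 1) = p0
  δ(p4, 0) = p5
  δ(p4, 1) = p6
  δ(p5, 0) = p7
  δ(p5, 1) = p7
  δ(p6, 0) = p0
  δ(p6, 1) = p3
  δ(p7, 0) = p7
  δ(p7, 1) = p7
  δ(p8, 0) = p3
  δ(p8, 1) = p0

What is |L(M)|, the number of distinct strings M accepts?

The useful subgraph on states {p1, p3, p6} is acyclic, so L(M) is finite; the longest accepting path visits 3 useful states, giving maximum string length 2.
Counting accepting paths from p1 by length: 1 of length 0, 2 of length 2. Total 3.

3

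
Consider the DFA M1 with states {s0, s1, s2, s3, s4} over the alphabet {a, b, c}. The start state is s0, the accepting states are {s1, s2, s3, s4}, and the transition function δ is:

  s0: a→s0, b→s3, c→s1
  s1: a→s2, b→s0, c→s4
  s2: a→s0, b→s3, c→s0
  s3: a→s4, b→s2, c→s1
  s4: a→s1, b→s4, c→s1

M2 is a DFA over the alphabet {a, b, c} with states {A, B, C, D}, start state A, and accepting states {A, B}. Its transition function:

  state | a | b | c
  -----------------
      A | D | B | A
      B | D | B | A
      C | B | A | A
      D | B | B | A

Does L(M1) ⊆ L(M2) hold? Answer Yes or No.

No

The string ba is in L(M1) but not in L(M2).
So L(M1) ⊄ L(M2).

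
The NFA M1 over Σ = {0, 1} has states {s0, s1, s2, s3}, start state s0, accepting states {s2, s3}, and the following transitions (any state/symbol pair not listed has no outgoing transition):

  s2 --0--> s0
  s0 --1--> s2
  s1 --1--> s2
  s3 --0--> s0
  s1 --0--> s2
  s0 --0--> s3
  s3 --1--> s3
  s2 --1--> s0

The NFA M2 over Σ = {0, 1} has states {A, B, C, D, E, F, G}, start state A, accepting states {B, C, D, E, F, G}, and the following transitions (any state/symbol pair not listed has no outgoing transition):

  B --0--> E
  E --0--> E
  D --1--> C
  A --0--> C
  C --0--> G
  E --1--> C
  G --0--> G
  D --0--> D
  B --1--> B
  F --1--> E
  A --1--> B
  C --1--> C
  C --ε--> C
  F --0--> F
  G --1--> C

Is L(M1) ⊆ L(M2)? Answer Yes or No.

Exploring the product automaton M1 × M2 from the start pair (s0, A), following both machines on each input symbol, reaches 10 state pairs: (s0, A), (s3, C), (s2, B), (s0, G), (s0, E), (s0, B), (s3, G), (s2, C), (s3, E), (s0, C).
M1 accepts in {s2, s3} and M2 accepts in {B, C, D, E, F, G}. The reachable pairs whose M1-component is accepting are (s3, C), (s2, B), (s3, G), (s2, C), (s3, E); in each of them the M2-component is accepting too, so the product for L(M1) \ L(M2) (M1-component accepting, M2-component rejecting) has no reachable accepting pair and the difference is empty.
Hence every string in L(M1) is also in L(M2).

Yes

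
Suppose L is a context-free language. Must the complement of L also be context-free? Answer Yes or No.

No

CFLs are closed under union, so if they were also closed under complement they would be closed under intersection by De Morgan (L₁ ∩ L₂ is the complement of the union of the complements). But {aⁿbⁿcᵐ} ∩ {aᵐbⁿcⁿ} = {aⁿbⁿcⁿ} is not context-free although both operands are.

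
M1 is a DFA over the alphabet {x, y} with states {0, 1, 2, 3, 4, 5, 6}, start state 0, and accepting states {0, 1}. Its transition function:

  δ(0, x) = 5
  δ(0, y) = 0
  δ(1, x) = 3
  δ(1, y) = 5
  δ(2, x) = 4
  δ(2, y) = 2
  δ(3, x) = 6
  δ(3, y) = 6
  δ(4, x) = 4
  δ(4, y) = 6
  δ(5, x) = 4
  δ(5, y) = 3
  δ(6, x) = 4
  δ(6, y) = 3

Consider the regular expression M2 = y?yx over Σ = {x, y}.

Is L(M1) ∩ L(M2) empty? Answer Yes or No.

Converting the expression M2 to a DFA (subset construction, then merging equivalent states) gives the minimal DFA with states {r0, r1, r2, r3, r4}, start state r0, accepting states {r3} and transitions r0: x→r1, y→r2; r1: x→r1, y→r1; r2: x→r3, y→r4; r3: x→r1, y→r1; r4: x→r3, y→r1.
Exploring the product automaton M1 × M2 from the start pair (0, r0), following both machines on each input symbol, reaches 9 state pairs: (0, r0), (5, r1), (0, r2), (4, r1), (3, r1), (5, r3), (0, r4), (6, r1), (0, r1).
M1 accepts in {0, 1} and M2 accepts in {r3}; no reachable pair has both components accepting, so no string drives both machines to acceptance simultaneously and L(M1) ∩ L(M2) = ∅.
So no string is accepted by both, and the intersection is empty.

Yes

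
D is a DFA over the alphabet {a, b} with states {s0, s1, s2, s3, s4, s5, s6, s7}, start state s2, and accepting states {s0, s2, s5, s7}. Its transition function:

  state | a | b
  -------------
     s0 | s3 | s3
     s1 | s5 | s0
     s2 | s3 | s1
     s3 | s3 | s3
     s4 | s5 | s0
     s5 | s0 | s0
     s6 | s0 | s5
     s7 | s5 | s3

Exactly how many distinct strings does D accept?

5

The useful subgraph on states {s0, s1, s2, s5} is acyclic, so L(D) is finite; the longest accepting path visits 4 useful states, giving maximum string length 3.
Counting accepting paths from s2 by length: 1 of length 0, 2 of length 2, 2 of length 3. Total 5.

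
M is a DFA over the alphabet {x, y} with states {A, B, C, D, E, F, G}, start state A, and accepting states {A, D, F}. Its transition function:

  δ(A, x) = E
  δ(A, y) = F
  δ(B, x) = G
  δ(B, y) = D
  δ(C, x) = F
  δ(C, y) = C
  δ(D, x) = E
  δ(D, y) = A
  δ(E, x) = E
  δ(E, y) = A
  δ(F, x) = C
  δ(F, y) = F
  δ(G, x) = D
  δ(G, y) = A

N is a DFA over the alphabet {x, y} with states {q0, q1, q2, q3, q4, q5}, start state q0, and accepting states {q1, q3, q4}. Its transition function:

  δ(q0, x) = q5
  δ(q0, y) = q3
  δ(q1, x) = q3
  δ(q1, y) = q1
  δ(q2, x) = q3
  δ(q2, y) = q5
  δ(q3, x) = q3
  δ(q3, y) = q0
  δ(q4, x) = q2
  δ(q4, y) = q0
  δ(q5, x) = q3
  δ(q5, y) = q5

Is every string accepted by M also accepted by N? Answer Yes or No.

The empty string ε is in L(M) but not in L(N).
So L(M) ⊄ L(N).

No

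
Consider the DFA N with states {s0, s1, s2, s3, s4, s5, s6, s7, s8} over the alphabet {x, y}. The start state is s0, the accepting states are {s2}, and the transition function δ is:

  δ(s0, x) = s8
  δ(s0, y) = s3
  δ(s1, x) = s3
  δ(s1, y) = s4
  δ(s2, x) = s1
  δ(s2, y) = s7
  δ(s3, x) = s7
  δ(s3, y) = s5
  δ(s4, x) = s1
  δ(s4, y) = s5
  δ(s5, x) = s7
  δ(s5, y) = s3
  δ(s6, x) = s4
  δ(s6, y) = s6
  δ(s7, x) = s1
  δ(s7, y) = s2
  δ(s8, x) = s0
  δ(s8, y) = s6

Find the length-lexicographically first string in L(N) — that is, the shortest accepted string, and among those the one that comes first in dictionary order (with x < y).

yxy

A breadth-first search from s0 reaches an accepting state first via the path s0 → s3 → s7 → s2 on input yxy.
No string of length < 3 is accepted (BFS exhausts all shorter strings without reaching an accepting state), and yxy is the lexicographically least accepting string of length 3.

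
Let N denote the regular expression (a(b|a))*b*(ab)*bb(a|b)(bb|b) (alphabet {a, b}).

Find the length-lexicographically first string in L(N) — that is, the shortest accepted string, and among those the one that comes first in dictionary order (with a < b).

By inspection of the expression, no string of length less than 4 matches, and bbab is the lexicographically first match of length 4.

bbab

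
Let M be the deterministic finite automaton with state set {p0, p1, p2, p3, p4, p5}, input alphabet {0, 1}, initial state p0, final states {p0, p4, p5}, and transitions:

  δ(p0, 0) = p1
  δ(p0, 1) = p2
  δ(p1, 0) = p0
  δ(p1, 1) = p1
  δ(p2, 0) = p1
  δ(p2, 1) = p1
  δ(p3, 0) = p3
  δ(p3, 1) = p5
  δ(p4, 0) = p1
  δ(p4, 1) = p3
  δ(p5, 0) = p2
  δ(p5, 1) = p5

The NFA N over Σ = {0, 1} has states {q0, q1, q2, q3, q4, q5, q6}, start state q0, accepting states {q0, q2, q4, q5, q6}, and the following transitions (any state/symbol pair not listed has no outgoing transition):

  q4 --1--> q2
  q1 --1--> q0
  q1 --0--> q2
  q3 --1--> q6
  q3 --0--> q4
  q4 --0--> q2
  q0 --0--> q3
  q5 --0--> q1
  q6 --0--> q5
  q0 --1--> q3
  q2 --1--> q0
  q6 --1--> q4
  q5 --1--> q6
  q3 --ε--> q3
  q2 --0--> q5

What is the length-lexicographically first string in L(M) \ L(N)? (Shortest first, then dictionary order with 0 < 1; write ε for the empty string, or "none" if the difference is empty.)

The string 00010 is accepted by M but not by N.
No shorter string lies in the difference, and 00010 is the lexicographically first length-5 string in L(M) \ L(N).

00010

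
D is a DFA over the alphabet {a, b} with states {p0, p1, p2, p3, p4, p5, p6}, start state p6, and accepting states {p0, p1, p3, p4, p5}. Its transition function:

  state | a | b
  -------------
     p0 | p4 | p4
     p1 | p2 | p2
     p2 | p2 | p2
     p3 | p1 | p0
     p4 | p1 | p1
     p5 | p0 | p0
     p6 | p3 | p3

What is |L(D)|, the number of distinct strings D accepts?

The useful subgraph on states {p0, p1, p3, p4, p6} is acyclic, so L(D) is finite; the longest accepting path visits 5 useful states, giving maximum string length 4.
Counting accepting paths from p6 by length: 2 of length 1, 4 of length 2, 4 of length 3, 8 of length 4. Total 18.

18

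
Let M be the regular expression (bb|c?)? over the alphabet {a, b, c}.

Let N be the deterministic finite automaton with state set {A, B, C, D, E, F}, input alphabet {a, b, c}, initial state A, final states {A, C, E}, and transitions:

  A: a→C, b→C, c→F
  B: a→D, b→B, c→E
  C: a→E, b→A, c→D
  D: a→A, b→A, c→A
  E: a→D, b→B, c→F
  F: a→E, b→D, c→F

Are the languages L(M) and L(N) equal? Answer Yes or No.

No

The string c is accepted by M but rejected by N.
So L(M) ≠ L(N).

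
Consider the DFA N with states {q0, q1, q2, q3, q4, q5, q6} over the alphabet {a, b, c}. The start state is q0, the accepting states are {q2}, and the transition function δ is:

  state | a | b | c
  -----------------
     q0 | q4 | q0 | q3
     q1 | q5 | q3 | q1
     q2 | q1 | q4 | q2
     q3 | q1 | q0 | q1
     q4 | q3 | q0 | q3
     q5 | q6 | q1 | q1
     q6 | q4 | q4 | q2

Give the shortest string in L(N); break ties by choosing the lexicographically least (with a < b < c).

caaac

A breadth-first search from q0 reaches an accepting state first via the path q0 → q3 → q1 → q5 → q6 → q2 on input caaac.
No string of length < 5 is accepted (BFS exhausts all shorter strings without reaching an accepting state), and caaac is the lexicographically least accepting string of length 5.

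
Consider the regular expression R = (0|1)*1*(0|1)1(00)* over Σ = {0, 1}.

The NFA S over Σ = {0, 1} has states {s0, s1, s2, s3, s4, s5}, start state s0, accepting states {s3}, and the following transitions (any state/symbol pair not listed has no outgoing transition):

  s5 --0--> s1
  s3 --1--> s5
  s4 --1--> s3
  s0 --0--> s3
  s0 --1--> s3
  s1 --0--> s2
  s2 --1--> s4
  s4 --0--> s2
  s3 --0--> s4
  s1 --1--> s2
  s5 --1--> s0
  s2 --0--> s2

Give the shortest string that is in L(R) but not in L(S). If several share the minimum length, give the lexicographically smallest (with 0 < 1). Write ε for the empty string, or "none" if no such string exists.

01

The string 01 is accepted by R but not by S.
No shorter string lies in the difference, and 01 is the lexicographically first length-2 string in L(R) \ L(S).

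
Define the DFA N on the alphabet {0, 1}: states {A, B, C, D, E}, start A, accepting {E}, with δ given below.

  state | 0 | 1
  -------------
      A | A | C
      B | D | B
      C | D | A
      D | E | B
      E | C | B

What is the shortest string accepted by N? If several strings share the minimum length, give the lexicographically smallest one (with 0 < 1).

100

A breadth-first search from A reaches an accepting state first via the path A → C → D → E on input 100.
No string of length < 3 is accepted (BFS exhausts all shorter strings without reaching an accepting state), and 100 is the lexicographically least accepting string of length 3.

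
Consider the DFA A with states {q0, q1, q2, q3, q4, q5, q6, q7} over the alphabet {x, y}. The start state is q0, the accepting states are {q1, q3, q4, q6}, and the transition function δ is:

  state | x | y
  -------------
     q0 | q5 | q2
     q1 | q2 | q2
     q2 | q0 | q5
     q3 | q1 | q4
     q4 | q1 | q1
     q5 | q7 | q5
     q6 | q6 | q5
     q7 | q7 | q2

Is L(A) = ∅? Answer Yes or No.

Yes

The states reachable from the start state are {q0, q2, q5, q7}.
None of the accepting states {q1, q3, q4, q6} is reachable, so no string is accepted and L(A) = ∅.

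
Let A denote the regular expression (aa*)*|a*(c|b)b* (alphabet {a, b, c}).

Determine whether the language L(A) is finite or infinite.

infinite

The expression contains a Kleene star applied to a subexpression that matches at least one nonempty string, so it matches strings of unbounded length.
Hence L(A) is infinite.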